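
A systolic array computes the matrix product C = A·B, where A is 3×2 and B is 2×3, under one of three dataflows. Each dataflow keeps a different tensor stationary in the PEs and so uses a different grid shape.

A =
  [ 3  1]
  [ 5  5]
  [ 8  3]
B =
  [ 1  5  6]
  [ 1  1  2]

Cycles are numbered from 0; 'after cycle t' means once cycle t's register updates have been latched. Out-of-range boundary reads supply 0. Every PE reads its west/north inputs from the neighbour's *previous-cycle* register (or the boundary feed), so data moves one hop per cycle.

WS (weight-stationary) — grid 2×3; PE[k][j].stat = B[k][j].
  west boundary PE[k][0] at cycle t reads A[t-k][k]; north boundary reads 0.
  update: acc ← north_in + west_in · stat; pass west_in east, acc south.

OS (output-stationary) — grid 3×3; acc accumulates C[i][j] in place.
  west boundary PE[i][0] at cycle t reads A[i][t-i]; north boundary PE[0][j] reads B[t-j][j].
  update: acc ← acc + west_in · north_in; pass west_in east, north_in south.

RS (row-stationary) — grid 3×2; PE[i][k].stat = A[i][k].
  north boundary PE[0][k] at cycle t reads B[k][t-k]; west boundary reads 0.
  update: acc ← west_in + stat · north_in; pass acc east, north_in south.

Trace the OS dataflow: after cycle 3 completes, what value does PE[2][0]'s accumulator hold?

OS 3×3: PE[2][0] cycle-by-cycle (with neighbour feeds):
  @0  [1,0]  acc 0  |  →0  ↓0
  @0  [2,0]  acc 0  |  →0  ↓0
  @1  [1,0]  acc 5  |  →5  ↓1
  @1  [2,0]  acc 0  |  →0  ↓0
  @2  [1,0]  acc 10  |  →5  ↓1
  @2  [2,0]  acc 8  |  →8  ↓1
  @3  [1,0]  acc 10  |  →0  ↓0
  @3  [2,0]  acc 11  |  →3  ↓1

PE[2][0].acc = 11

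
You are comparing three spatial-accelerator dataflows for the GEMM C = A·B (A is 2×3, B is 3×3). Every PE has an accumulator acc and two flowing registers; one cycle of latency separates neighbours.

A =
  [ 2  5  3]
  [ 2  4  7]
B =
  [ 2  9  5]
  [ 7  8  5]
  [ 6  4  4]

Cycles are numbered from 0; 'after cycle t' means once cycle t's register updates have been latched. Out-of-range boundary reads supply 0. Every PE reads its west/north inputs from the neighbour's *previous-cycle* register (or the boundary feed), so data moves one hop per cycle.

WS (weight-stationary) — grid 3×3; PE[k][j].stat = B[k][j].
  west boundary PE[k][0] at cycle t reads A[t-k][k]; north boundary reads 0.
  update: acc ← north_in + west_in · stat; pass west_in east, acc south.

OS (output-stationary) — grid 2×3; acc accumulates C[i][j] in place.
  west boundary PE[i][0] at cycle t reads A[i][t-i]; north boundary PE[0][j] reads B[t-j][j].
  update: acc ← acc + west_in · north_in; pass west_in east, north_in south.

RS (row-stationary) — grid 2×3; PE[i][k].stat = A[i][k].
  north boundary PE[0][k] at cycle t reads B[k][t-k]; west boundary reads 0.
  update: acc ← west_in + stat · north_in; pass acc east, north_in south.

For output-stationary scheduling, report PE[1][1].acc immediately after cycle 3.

PE[1][1].acc = 50

Tracing OS — 2×3 array, target PE[1][1]:
  0: (0,1).acc=0  regs=<0,0>
  0: (1,0).acc=0  regs=<0,0>
  0: (1,1).acc=0  regs=<0,0>
  1: (0,1).acc=18  regs=<2,9>
  1: (1,0).acc=4  regs=<2,2>
  1: (1,1).acc=0  regs=<0,0>
  2: (0,1).acc=58  regs=<5,8>
  2: (1,0).acc=32  regs=<4,7>
  2: (1,1).acc=18  regs=<2,9>
  3: (0,1).acc=70  regs=<3,4>
  3: (1,0).acc=74  regs=<7,6>
  3: (1,1).acc=50  regs=<4,8>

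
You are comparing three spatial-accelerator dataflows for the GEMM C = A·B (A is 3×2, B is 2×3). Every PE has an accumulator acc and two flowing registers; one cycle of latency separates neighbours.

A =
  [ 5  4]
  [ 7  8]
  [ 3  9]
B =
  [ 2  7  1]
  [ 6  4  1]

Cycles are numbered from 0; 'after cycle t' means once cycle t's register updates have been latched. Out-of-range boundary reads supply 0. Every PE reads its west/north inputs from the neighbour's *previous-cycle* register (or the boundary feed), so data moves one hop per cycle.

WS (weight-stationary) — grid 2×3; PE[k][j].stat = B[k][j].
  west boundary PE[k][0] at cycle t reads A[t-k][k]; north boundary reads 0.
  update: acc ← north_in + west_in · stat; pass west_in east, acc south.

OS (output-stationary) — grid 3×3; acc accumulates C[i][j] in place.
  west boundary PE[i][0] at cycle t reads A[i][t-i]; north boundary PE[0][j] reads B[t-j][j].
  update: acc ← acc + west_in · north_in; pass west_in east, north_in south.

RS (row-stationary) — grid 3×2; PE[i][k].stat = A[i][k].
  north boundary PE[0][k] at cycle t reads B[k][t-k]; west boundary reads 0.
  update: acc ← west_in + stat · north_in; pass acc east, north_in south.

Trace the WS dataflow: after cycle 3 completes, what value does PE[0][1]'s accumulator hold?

PE[0][1].acc = 21

Tracing WS — 2×3 array, target PE[0][1]:
  after 0 — PE[0][0] acc=10, pass-E 5, pass-S 10
  after 0 — PE[0][1] acc=0, pass-E 0, pass-S 0
  after 1 — PE[0][0] acc=14, pass-E 7, pass-S 14
  after 1 — PE[0][1] acc=35, pass-E 5, pass-S 35
  after 2 — PE[0][0] acc=6, pass-E 3, pass-S 6
  after 2 — PE[0][1] acc=49, pass-E 7, pass-S 49
  after 3 — PE[0][0] acc=0, pass-E 0, pass-S 0
  after 3 — PE[0][1] acc=21, pass-E 3, pass-S 21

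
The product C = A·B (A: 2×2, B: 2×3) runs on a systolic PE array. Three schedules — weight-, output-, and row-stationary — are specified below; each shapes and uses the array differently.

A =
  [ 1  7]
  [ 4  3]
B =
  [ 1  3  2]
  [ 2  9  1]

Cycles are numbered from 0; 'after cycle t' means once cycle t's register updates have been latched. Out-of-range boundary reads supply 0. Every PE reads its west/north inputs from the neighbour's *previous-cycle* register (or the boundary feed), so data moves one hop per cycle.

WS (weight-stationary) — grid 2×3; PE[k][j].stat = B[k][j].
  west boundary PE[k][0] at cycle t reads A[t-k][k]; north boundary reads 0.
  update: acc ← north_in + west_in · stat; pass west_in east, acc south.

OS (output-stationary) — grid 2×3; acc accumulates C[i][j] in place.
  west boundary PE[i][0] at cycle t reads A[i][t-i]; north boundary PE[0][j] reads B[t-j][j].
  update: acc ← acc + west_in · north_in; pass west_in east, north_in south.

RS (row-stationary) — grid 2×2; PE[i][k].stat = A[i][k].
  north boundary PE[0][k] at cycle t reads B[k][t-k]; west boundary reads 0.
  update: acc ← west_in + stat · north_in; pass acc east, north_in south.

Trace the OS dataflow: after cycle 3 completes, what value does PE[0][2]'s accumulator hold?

Tracing OS — 2×3 array, target PE[0][2]:
  c0 r0c1: 0 / 0 / 0
  c0 r0c2: 0 / 0 / 0
  c1 r0c1: 3 / 1 / 3
  c1 r0c2: 0 / 0 / 0
  c2 r0c1: 66 / 7 / 9
  c2 r0c2: 2 / 1 / 2
  c3 r0c1: 66 / 0 / 0
  c3 r0c2: 9 / 7 / 1

PE[0][2].acc = 9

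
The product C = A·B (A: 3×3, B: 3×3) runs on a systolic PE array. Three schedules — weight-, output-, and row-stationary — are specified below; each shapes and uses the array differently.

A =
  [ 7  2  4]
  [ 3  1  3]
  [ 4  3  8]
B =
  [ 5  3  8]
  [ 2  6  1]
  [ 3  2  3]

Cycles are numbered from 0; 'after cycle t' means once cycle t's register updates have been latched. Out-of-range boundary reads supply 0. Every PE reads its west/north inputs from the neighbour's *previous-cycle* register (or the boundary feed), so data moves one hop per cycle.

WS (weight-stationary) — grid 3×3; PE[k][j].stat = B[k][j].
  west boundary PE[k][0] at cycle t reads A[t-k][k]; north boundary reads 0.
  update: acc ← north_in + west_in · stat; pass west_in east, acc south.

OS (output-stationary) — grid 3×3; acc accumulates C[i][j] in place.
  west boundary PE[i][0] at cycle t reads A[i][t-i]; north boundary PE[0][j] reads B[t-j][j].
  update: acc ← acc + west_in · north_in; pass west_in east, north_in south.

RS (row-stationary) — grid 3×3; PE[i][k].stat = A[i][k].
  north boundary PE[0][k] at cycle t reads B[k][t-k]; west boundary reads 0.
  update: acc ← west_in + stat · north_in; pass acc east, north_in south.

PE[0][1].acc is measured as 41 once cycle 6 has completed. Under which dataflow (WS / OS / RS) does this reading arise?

dataflow = OS

WS [3×3] PE[0][1] across cycles:
  step 0 · PE0,1: acc=0; fwd→0 fwd↓0
  step 1 · PE0,1: acc=21; fwd→7 fwd↓21
  step 2 · PE0,1: acc=9; fwd→3 fwd↓9
  step 3 · PE0,1: acc=12; fwd→4 fwd↓12
  step 4 · PE0,1: acc=0; fwd→0 fwd↓0
  step 5 · PE0,1: acc=0; fwd→0 fwd↓0
  step 6 · PE0,1: acc=0; fwd→0 fwd↓0
OS [3×3] PE[0][1] across cycles:
  step 0 · PE0,1: acc=0; fwd→0 fwd↓0
  step 1 · PE0,1: acc=21; fwd→7 fwd↓3
  step 2 · PE0,1: acc=33; fwd→2 fwd↓6
  step 3 · PE0,1: acc=41; fwd→4 fwd↓2
  step 4 · PE0,1: acc=41; fwd→0 fwd↓0
  step 5 · PE0,1: acc=41; fwd→0 fwd↓0
  step 6 · PE0,1: acc=41; fwd→0 fwd↓0
RS [3×3] PE[0][1] across cycles:
  step 0 · PE0,1: acc=0; fwd→0 fwd↓0
  step 1 · PE0,1: acc=39; fwd→39 fwd↓2
  step 2 · PE0,1: acc=33; fwd→33 fwd↓6
  step 3 · PE0,1: acc=58; fwd→58 fwd↓1
  step 4 · PE0,1: acc=0; fwd→0 fwd↓0
  step 5 · PE0,1: acc=0; fwd→0 fwd↓0
  step 6 · PE0,1: acc=0; fwd→0 fwd↓0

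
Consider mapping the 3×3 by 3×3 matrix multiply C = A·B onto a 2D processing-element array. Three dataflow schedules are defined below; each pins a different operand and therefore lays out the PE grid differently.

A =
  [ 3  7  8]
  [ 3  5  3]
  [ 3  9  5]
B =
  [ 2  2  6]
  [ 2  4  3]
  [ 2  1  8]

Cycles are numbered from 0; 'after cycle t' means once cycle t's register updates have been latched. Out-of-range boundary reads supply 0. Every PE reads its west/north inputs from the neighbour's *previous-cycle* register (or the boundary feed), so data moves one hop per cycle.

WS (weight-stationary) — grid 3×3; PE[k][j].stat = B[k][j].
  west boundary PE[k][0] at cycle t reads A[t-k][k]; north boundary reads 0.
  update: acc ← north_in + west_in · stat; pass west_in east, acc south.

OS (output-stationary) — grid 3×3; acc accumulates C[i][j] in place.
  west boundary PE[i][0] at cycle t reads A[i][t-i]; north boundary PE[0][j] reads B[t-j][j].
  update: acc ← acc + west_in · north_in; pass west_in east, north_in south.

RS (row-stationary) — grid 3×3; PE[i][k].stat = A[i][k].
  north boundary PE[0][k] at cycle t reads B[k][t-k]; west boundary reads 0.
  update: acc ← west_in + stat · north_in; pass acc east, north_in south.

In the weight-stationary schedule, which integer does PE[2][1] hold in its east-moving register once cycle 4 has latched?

WS 3×3: PE[2][1] cycle-by-cycle (with neighbour feeds):
  after 0 — PE[1][1] acc=0, pass-E 0, pass-S 0
  after 0 — PE[2][0] acc=0, pass-E 0, pass-S 0
  after 0 — PE[2][1] acc=0, pass-E 0, pass-S 0
  after 1 — PE[1][1] acc=0, pass-E 0, pass-S 0
  after 1 — PE[2][0] acc=0, pass-E 0, pass-S 0
  after 1 — PE[2][1] acc=0, pass-E 0, pass-S 0
  after 2 — PE[1][1] acc=34, pass-E 7, pass-S 34
  after 2 — PE[2][0] acc=36, pass-E 8, pass-S 36
  after 2 — PE[2][1] acc=0, pass-E 0, pass-S 0
  after 3 — PE[1][1] acc=26, pass-E 5, pass-S 26
  after 3 — PE[2][0] acc=22, pass-E 3, pass-S 22
  after 3 — PE[2][1] acc=42, pass-E 8, pass-S 42
  after 4 — PE[1][1] acc=42, pass-E 9, pass-S 42
  after 4 — PE[2][0] acc=34, pass-E 5, pass-S 34
  after 4 — PE[2][1] acc=29, pass-E 3, pass-S 29

register = 3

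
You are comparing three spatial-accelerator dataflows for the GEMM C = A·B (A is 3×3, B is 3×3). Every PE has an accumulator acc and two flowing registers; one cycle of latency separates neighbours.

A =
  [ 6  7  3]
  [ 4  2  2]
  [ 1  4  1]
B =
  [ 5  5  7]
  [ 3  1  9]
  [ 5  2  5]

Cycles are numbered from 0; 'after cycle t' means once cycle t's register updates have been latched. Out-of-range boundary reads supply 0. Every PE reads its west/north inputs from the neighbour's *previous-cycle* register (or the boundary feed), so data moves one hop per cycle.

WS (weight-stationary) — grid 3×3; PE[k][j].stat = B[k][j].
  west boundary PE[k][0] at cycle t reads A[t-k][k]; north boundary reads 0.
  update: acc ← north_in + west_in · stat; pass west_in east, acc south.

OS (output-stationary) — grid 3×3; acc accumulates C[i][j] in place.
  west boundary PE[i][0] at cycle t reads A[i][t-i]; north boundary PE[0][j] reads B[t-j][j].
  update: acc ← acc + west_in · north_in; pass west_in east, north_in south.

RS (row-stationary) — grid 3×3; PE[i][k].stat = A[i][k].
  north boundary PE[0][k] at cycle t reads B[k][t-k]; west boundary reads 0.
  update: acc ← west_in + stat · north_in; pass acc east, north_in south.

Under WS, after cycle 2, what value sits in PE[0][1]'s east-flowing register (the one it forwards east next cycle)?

register = 4

Tracing WS — 3×3 array, target PE[0][1]:
  0: (0,0).acc=30  regs=<6,30>
  0: (0,1).acc=0  regs=<0,0>
  1: (0,0).acc=20  regs=<4,20>
  1: (0,1).acc=30  regs=<6,30>
  2: (0,0).acc=5  regs=<1,5>
  2: (0,1).acc=20  regs=<4,20>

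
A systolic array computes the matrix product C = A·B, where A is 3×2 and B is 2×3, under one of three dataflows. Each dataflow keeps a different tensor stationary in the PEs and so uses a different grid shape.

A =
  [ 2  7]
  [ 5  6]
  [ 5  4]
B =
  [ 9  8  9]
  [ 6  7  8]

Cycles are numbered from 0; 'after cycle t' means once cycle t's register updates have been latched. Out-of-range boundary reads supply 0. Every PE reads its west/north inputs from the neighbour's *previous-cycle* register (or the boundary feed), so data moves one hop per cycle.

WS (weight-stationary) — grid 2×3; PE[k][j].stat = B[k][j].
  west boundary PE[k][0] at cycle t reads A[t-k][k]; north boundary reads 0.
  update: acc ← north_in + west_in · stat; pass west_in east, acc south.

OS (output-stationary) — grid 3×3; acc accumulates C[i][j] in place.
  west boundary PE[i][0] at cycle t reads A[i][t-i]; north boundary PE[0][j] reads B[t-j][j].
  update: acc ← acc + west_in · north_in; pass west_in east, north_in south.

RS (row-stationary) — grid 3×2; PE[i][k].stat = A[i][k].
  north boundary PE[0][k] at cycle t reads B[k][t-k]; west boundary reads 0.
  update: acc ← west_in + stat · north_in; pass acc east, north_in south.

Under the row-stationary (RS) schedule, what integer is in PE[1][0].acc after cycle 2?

PE[1][0].acc = 40

RS on a 3×2 grid — tracing PE[1][0] and its feeders:
  c0 r0c0: 18 / 18 / 9
  c0 r1c0: 0 / 0 / 0
  c1 r0c0: 16 / 16 / 8
  c1 r1c0: 45 / 45 / 9
  c2 r0c0: 18 / 18 / 9
  c2 r1c0: 40 / 40 / 8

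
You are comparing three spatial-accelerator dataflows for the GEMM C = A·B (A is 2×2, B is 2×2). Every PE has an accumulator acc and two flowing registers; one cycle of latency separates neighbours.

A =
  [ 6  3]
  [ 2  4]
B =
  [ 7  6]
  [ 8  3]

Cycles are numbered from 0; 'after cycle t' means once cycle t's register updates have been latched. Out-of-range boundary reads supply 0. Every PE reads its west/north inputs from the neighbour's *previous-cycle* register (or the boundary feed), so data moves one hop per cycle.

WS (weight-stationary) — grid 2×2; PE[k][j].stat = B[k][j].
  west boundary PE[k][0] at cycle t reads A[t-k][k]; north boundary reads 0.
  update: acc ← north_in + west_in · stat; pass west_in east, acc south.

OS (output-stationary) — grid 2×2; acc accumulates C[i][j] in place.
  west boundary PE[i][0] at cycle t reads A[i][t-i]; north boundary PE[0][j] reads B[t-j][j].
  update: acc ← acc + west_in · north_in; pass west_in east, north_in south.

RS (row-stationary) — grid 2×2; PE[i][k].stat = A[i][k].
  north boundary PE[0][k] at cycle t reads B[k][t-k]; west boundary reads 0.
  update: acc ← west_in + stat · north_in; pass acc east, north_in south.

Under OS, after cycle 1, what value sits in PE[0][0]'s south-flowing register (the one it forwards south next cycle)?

OS (2×2). Following PE[0][0] plus its west/north inputs:
  0: (0,0).acc=42  regs=<6,7>
  1: (0,0).acc=66  regs=<3,8>

register = 8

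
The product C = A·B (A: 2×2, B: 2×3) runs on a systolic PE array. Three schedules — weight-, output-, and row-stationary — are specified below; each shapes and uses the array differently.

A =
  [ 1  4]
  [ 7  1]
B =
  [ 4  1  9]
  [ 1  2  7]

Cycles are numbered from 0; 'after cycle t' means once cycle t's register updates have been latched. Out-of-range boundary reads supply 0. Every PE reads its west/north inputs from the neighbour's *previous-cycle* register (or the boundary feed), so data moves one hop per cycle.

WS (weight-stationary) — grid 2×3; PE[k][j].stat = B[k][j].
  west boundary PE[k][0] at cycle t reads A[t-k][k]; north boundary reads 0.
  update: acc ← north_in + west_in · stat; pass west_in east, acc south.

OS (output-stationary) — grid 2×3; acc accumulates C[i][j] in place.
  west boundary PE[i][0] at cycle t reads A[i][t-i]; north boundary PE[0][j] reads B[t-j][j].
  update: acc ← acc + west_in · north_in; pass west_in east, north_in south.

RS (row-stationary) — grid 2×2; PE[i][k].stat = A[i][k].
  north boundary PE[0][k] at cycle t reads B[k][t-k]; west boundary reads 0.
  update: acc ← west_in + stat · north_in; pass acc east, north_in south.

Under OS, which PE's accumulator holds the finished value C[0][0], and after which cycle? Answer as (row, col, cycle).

Under OS, C[0][0] lands at PE[0][0]:
  cycle 0: PE[0][0] → acc 4, east 1, south 4
  cycle 1: PE[0][0] → acc 8, east 4, south 1

(row, col, cycle) = (0, 0, 1)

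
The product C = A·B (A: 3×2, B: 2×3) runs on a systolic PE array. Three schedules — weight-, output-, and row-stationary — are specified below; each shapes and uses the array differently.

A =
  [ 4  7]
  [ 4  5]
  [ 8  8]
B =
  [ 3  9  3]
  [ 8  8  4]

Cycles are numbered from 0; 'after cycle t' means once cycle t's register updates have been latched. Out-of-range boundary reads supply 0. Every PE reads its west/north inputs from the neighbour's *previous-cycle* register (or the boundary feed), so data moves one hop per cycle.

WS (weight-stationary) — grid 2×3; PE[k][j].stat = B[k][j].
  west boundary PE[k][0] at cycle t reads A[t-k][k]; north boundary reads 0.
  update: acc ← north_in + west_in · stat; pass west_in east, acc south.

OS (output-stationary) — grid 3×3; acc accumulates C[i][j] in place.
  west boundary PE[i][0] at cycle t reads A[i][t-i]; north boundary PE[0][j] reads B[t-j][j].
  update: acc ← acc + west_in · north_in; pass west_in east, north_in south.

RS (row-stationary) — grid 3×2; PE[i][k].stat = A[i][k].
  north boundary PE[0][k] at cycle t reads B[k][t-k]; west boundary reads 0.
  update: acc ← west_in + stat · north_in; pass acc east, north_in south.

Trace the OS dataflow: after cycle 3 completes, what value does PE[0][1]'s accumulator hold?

PE[0][1].acc = 92

Tracing OS — 3×3 array, target PE[0][1]:
  cycle 0: PE[0][0] → acc 12, east 4, south 3
  cycle 0: PE[0][1] → acc 0, east 0, south 0
  cycle 1: PE[0][0] → acc 68, east 7, south 8
  cycle 1: PE[0][1] → acc 36, east 4, south 9
  cycle 2: PE[0][0] → acc 68, east 0, south 0
  cycle 2: PE[0][1] → acc 92, east 7, south 8
  cycle 3: PE[0][0] → acc 68, east 0, south 0
  cycle 3: PE[0][1] → acc 92, east 0, south 0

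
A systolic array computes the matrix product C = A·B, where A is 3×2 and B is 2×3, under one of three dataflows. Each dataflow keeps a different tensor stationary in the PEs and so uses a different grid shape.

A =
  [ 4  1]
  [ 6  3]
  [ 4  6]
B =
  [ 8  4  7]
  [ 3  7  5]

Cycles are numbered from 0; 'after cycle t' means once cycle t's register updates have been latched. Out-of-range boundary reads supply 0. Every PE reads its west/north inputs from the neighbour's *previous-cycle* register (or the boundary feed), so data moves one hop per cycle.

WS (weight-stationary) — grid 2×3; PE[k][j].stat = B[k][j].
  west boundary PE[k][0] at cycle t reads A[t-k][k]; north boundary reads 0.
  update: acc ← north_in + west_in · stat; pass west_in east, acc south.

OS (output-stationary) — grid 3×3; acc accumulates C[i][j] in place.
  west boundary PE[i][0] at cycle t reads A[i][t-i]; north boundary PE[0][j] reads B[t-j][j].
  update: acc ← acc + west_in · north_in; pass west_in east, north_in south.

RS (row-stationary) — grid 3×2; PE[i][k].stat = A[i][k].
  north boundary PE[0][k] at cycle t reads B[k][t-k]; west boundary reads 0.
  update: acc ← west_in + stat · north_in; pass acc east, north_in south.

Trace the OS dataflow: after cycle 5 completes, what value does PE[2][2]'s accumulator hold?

PE[2][2].acc = 58

Tracing OS — 3×3 array, target PE[2][2]:
  0: (1,2).acc=0  regs=<0,0>
  0: (2,1).acc=0  regs=<0,0>
  0: (2,2).acc=0  regs=<0,0>
  1: (1,2).acc=0  regs=<0,0>
  1: (2,1).acc=0  regs=<0,0>
  1: (2,2).acc=0  regs=<0,0>
  2: (1,2).acc=0  regs=<0,0>
  2: (2,1).acc=0  regs=<0,0>
  2: (2,2).acc=0  regs=<0,0>
  3: (1,2).acc=42  regs=<6,7>
  3: (2,1).acc=16  regs=<4,4>
  3: (2,2).acc=0  regs=<0,0>
  4: (1,2).acc=57  regs=<3,5>
  4: (2,1).acc=58  regs=<6,7>
  4: (2,2).acc=28  regs=<4,7>
  5: (1,2).acc=57  regs=<0,0>
  5: (2,1).acc=58  regs=<0,0>
  5: (2,2).acc=58  regs=<6,5>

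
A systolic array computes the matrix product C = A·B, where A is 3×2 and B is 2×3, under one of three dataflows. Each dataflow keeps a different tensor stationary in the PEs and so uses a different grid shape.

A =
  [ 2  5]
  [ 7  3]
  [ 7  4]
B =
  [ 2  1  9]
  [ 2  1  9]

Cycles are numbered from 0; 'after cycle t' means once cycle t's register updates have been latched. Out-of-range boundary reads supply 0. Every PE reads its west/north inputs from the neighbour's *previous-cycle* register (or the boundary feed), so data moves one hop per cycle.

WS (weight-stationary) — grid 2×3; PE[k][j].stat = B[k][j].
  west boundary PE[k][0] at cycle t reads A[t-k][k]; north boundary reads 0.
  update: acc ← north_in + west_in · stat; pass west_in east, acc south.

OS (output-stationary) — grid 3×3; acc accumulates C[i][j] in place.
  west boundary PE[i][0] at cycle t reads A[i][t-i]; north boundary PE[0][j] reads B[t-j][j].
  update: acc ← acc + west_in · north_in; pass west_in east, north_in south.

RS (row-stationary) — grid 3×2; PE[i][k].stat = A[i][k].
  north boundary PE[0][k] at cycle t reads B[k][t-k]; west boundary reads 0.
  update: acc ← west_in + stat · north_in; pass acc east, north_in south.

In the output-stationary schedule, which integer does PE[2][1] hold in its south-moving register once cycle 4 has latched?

register = 1

Tracing OS — 3×3 array, target PE[2][1]:
  step 0 · PE1,1: acc=0; fwd→0 fwd↓0
  step 0 · PE2,0: acc=0; fwd→0 fwd↓0
  step 0 · PE2,1: acc=0; fwd→0 fwd↓0
  step 1 · PE1,1: acc=0; fwd→0 fwd↓0
  step 1 · PE2,0: acc=0; fwd→0 fwd↓0
  step 1 · PE2,1: acc=0; fwd→0 fwd↓0
  step 2 · PE1,1: acc=7; fwd→7 fwd↓1
  step 2 · PE2,0: acc=14; fwd→7 fwd↓2
  step 2 · PE2,1: acc=0; fwd→0 fwd↓0
  step 3 · PE1,1: acc=10; fwd→3 fwd↓1
  step 3 · PE2,0: acc=22; fwd→4 fwd↓2
  step 3 · PE2,1: acc=7; fwd→7 fwd↓1
  step 4 · PE1,1: acc=10; fwd→0 fwd↓0
  step 4 · PE2,0: acc=22; fwd→0 fwd↓0
  step 4 · PE2,1: acc=11; fwd→4 fwd↓1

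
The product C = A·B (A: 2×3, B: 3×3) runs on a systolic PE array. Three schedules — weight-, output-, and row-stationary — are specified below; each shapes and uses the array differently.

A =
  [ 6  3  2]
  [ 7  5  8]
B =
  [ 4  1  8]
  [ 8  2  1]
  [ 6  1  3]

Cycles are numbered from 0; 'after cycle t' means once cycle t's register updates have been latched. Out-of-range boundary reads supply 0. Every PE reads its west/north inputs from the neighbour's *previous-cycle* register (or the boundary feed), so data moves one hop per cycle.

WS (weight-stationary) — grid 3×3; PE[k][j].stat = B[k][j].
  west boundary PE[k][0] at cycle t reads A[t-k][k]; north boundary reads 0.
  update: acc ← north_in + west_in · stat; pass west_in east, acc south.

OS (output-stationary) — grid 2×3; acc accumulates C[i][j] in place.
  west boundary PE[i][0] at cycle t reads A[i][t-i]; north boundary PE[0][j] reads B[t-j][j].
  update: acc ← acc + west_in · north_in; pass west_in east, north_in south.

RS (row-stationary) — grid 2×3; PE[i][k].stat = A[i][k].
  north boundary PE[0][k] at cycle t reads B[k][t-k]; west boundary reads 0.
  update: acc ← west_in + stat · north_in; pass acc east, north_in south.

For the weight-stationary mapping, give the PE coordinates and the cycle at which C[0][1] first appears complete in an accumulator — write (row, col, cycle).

(row, col, cycle) = (2, 1, 3)

WS: C[0][1] accumulates in PE[2][1]:
  c0 r2c1: 0 / 0 / 0
  c1 r2c1: 0 / 0 / 0
  c2 r2c1: 0 / 0 / 0
  c3 r2c1: 14 / 2 / 14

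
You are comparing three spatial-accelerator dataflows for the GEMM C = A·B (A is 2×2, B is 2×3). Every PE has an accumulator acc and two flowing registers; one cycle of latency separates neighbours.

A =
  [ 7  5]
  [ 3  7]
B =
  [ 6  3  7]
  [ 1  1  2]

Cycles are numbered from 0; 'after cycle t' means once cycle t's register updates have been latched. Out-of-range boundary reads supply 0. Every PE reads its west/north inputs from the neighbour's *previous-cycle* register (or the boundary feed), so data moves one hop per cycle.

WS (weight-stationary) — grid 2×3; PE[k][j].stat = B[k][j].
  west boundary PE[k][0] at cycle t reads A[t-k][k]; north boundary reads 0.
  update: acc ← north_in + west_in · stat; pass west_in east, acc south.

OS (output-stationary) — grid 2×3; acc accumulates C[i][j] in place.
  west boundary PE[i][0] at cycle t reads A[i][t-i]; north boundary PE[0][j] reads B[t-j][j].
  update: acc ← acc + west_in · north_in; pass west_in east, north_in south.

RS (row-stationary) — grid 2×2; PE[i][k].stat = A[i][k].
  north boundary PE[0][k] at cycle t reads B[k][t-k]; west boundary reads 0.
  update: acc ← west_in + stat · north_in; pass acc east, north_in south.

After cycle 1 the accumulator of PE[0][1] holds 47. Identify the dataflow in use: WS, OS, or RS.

dataflow = RS

WS [2×3] PE[0][1] across cycles:
  @0  [0,1]  acc 0  |  →0  ↓0
  @1  [0,1]  acc 21  |  →7  ↓21
OS [2×3] PE[0][1] across cycles:
  @0  [0,1]  acc 0  |  →0  ↓0
  @1  [0,1]  acc 21  |  →7  ↓3
RS [2×2] PE[0][1] across cycles:
  @0  [0,1]  acc 0  |  →0  ↓0
  @1  [0,1]  acc 47  |  →47  ↓1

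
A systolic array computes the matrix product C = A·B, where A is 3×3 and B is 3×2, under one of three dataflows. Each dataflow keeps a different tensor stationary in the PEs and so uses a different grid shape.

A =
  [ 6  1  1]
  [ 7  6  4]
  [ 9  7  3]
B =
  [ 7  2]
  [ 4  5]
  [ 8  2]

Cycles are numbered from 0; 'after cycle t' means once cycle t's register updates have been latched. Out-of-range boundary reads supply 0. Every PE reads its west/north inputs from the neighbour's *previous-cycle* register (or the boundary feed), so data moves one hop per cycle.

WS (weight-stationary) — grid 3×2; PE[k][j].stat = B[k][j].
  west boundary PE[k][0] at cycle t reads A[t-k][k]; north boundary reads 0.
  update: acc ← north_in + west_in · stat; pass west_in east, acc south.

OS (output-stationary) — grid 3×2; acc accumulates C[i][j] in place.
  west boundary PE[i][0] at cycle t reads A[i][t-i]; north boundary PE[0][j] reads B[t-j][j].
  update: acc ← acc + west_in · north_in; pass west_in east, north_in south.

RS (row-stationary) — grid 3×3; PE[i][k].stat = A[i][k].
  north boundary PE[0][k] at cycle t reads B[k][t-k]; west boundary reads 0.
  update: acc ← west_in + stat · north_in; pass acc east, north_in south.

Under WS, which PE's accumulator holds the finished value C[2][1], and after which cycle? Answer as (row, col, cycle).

WS — PE[2][1] is where C[2][1] collects:
  after 0 — PE[2][1] acc=0, pass-E 0, pass-S 0
  after 1 — PE[2][1] acc=0, pass-E 0, pass-S 0
  after 2 — PE[2][1] acc=0, pass-E 0, pass-S 0
  after 3 — PE[2][1] acc=19, pass-E 1, pass-S 19
  after 4 — PE[2][1] acc=52, pass-E 4, pass-S 52
  after 5 — PE[2][1] acc=59, pass-E 3, pass-S 59

(row, col, cycle) = (2, 1, 5)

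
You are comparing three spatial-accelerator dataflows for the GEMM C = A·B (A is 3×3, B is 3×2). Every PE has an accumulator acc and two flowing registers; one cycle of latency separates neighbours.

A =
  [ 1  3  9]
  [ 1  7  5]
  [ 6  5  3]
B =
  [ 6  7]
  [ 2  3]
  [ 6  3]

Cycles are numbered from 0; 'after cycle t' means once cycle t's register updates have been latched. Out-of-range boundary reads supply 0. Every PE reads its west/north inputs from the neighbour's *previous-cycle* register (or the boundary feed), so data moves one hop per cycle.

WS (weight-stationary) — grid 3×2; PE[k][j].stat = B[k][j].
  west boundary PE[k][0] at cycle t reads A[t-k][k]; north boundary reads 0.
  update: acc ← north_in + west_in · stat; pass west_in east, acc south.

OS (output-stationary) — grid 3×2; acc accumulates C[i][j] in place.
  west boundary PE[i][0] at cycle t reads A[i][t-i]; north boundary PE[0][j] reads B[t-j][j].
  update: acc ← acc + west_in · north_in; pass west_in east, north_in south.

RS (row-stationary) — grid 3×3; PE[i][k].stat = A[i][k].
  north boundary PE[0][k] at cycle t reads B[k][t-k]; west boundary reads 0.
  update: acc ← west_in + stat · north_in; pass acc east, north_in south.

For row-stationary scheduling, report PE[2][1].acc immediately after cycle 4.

RS 3×3: PE[2][1] cycle-by-cycle (with neighbour feeds):
  c0 r1c1: 0 / 0 / 0
  c0 r2c0: 0 / 0 / 0
  c0 r2c1: 0 / 0 / 0
  c1 r1c1: 0 / 0 / 0
  c1 r2c0: 0 / 0 / 0
  c1 r2c1: 0 / 0 / 0
  c2 r1c1: 20 / 20 / 2
  c2 r2c0: 36 / 36 / 6
  c2 r2c1: 0 / 0 / 0
  c3 r1c1: 28 / 28 / 3
  c3 r2c0: 42 / 42 / 7
  c3 r2c1: 46 / 46 / 2
  c4 r1c1: 0 / 0 / 0
  c4 r2c0: 0 / 0 / 0
  c4 r2c1: 57 / 57 / 3

PE[2][1].acc = 57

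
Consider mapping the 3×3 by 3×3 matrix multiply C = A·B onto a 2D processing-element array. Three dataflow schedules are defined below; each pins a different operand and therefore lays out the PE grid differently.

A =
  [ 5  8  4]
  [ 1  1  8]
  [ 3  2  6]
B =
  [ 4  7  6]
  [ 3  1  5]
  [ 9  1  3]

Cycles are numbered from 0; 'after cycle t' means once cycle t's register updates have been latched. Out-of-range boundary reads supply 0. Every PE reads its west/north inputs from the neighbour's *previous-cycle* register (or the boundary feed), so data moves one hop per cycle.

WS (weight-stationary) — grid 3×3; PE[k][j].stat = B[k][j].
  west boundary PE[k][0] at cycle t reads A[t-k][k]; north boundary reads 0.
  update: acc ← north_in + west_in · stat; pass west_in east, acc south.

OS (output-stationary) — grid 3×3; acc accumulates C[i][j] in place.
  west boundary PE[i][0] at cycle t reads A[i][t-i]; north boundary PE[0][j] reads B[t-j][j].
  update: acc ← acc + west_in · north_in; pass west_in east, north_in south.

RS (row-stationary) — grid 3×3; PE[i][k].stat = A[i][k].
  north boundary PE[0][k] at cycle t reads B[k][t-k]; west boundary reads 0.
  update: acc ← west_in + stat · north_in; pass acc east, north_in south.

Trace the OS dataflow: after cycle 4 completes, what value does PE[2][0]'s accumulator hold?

PE[2][0].acc = 72

Tracing OS — 3×3 array, target PE[2][0]:
  @0  [1,0]  acc 0  |  →0  ↓0
  @0  [2,0]  acc 0  |  →0  ↓0
  @1  [1,0]  acc 4  |  →1  ↓4
  @1  [2,0]  acc 0  |  →0  ↓0
  @2  [1,0]  acc 7  |  →1  ↓3
  @2  [2,0]  acc 12  |  →3  ↓4
  @3  [1,0]  acc 79  |  →8  ↓9
  @3  [2,0]  acc 18  |  →2  ↓3
  @4  [1,0]  acc 79  |  →0  ↓0
  @4  [2,0]  acc 72  |  →6  ↓9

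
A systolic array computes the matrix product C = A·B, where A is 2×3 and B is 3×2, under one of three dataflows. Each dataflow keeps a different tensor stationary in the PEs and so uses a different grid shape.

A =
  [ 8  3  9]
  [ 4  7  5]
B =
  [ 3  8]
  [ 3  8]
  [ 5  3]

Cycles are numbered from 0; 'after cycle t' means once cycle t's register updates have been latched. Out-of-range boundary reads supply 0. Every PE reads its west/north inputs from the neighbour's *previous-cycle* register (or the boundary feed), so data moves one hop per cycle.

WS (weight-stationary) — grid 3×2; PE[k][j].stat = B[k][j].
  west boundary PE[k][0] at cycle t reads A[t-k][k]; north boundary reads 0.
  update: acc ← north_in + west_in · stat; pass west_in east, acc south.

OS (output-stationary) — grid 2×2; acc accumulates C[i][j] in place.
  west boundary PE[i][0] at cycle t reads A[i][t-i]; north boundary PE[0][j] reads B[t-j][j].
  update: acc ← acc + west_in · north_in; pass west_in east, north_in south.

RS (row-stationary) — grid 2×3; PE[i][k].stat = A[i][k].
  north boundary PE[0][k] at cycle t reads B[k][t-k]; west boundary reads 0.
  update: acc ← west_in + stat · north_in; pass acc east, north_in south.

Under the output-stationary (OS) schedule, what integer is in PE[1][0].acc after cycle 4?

PE[1][0].acc = 58

OS (2×2). Following PE[1][0] plus its west/north inputs:
  t=0 PE[0][0]: acc=24 h=8 v=3
  t=0 PE[1][0]: acc=0 h=0 v=0
  t=1 PE[0][0]: acc=33 h=3 v=3
  t=1 PE[1][0]: acc=12 h=4 v=3
  t=2 PE[0][0]: acc=78 h=9 v=5
  t=2 PE[1][0]: acc=33 h=7 v=3
  t=3 PE[0][0]: acc=78 h=0 v=0
  t=3 PE[1][0]: acc=58 h=5 v=5
  t=4 PE[0][0]: acc=78 h=0 v=0
  t=4 PE[1][0]: acc=58 h=0 v=0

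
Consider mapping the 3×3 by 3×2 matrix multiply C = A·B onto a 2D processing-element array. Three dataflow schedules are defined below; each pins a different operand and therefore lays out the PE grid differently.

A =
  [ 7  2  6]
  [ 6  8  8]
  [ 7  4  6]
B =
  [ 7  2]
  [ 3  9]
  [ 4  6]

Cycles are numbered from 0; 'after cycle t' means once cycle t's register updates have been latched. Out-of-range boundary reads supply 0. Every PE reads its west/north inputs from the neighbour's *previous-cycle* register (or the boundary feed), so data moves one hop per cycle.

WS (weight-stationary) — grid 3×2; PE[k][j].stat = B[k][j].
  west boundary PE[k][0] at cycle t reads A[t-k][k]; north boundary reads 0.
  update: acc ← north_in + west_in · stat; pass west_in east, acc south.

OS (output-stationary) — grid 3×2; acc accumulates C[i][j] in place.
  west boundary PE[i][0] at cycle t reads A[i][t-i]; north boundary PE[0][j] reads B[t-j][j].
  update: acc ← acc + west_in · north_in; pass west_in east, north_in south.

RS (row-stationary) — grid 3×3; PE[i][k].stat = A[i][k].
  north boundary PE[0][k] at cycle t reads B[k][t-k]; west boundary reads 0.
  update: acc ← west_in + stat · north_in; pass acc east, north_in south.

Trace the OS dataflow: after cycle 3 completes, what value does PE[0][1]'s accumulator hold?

PE[0][1].acc = 68

OS on a 3×2 grid — tracing PE[0][1] and its feeders:
  step 0 · PE0,0: acc=49; fwd→7 fwd↓7
  step 0 · PE0,1: acc=0; fwd→0 fwd↓0
  step 1 · PE0,0: acc=55; fwd→2 fwd↓3
  step 1 · PE0,1: acc=14; fwd→7 fwd↓2
  step 2 · PE0,0: acc=79; fwd→6 fwd↓4
  step 2 · PE0,1: acc=32; fwd→2 fwd↓9
  step 3 · PE0,0: acc=79; fwd→0 fwd↓0
  step 3 · PE0,1: acc=68; fwd→6 fwd↓6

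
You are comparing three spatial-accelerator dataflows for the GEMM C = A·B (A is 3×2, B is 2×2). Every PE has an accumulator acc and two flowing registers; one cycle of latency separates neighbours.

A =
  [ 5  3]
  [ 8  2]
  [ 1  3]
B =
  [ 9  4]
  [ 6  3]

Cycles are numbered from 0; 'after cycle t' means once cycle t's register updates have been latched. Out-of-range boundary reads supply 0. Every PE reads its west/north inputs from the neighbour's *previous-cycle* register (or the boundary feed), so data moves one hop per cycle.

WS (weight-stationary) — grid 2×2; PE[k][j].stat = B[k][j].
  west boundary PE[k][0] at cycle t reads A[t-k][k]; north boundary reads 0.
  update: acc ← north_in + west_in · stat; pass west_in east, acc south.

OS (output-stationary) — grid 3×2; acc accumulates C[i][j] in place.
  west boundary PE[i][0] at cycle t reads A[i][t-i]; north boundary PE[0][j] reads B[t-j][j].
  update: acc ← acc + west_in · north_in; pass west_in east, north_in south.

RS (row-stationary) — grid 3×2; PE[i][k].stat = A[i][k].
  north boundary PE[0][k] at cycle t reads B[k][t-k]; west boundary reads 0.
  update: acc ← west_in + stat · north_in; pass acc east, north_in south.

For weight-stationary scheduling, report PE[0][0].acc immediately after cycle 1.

PE[0][0].acc = 72

Tracing WS — 2×2 array, target PE[0][0]:
  0: (0,0).acc=45  regs=<5,45>
  1: (0,0).acc=72  regs=<8,72>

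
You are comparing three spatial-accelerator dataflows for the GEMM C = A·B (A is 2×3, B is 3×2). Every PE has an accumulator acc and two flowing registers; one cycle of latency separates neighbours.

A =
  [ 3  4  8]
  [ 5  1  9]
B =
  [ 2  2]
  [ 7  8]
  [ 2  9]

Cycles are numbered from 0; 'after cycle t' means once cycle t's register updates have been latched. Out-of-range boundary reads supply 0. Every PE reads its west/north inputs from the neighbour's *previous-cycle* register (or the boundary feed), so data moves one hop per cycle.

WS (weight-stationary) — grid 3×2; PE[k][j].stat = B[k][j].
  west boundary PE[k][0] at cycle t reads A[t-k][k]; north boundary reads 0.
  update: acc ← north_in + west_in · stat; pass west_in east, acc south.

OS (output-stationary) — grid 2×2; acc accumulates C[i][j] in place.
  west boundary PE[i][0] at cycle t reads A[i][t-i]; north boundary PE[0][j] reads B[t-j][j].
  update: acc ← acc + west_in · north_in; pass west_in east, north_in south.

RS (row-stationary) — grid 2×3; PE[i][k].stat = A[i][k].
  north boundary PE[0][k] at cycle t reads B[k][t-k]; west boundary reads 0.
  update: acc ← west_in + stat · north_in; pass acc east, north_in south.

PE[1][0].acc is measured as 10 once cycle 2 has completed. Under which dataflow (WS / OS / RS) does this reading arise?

WS [3×2] PE[1][0] across cycles:
  step 0 · PE1,0: acc=0; fwd→0 fwd↓0
  step 1 · PE1,0: acc=34; fwd→4 fwd↓34
  step 2 · PE1,0: acc=17; fwd→1 fwd↓17
OS [2×2] PE[1][0] across cycles:
  step 0 · PE1,0: acc=0; fwd→0 fwd↓0
  step 1 · PE1,0: acc=10; fwd→5 fwd↓2
  step 2 · PE1,0: acc=17; fwd→1 fwd↓7
RS [2×3] PE[1][0] across cycles:
  step 0 · PE1,0: acc=0; fwd→0 fwd↓0
  step 1 · PE1,0: acc=10; fwd→10 fwd↓2
  step 2 · PE1,0: acc=10; fwd→10 fwd↓2

dataflow = RS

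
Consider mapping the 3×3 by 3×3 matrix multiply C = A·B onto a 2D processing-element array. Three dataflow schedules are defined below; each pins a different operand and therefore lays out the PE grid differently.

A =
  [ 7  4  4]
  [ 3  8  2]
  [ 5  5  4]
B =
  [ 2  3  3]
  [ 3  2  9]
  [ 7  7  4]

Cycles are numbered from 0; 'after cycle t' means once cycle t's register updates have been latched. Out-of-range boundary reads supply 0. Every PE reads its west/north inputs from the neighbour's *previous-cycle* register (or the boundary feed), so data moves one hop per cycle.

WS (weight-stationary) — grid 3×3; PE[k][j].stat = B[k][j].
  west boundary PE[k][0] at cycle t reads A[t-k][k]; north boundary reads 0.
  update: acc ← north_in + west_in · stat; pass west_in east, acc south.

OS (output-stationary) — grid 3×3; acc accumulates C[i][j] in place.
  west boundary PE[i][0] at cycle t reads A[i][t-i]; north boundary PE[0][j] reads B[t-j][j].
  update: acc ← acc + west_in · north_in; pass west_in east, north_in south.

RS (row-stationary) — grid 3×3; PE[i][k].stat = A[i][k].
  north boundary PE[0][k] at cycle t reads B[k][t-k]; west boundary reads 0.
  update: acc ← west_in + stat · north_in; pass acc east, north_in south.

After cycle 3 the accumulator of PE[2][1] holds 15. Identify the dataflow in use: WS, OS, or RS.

WS (3×3 grid), PE[2][1]:
  c0 r2c1: 0 / 0 / 0
  c1 r2c1: 0 / 0 / 0
  c2 r2c1: 0 / 0 / 0
  c3 r2c1: 57 / 4 / 57
OS (3×3 grid), PE[2][1]:
  c0 r2c1: 0 / 0 / 0
  c1 r2c1: 0 / 0 / 0
  c2 r2c1: 0 / 0 / 0
  c3 r2c1: 15 / 5 / 3
RS (3×3 grid), PE[2][1]:
  c0 r2c1: 0 / 0 / 0
  c1 r2c1: 0 / 0 / 0
  c2 r2c1: 0 / 0 / 0
  c3 r2c1: 25 / 25 / 3

dataflow = OS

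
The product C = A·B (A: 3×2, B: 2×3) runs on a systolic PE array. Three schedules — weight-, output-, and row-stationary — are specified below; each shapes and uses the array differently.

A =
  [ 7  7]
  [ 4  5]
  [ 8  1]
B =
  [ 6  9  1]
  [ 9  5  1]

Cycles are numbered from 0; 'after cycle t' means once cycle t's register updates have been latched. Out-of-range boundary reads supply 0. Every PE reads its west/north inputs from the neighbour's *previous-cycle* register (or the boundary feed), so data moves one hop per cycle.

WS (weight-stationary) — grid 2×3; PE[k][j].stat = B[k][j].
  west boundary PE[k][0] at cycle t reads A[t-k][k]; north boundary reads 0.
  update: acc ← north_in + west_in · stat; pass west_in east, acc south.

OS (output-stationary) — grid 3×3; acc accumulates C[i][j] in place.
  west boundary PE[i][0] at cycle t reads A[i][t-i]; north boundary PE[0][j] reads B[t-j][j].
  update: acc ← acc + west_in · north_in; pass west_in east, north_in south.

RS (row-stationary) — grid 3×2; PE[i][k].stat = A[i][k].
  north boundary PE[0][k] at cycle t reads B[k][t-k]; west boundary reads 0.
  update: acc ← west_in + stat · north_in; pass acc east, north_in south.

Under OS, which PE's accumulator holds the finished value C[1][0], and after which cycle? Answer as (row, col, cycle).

(row, col, cycle) = (1, 0, 2)

OS: C[1][0] accumulates in PE[1][0]:
  [0] (1,0) acc=0 (h:0 v:0)
  [1] (1,0) acc=24 (h:4 v:6)
  [2] (1,0) acc=69 (h:5 v:9)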